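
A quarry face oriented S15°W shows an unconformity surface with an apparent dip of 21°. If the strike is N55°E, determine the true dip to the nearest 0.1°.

β = acute angle between strike N55°E and section S15°W = 40°.
tan δ = tan α / sin β = tan 21° / sin 40° = 0.3839 / 0.6428 = 0.5972
δ = arctan(0.5972) = 30.85°

30.8°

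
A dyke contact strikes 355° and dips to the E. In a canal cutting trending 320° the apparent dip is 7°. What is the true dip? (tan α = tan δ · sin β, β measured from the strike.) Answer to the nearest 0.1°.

12.1°

The section is 35° from the strike.
tan(true dip) = tan 7° / sin 35° = 0.2141
true dip = arctan 0.2141 = 12.08°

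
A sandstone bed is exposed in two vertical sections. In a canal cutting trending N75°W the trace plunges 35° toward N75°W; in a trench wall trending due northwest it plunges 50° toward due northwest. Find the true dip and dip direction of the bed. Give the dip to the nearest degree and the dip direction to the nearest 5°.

true dip 54°, dip direction 345°

Represent each trace as a vector plunging at its apparent dip toward its trend (east-north-up frame): v₁ = (-0.791, 0.212, -0.574), v₂ = (-0.455, 0.455, -0.766).
Cross product v₁ × v₂ gives the pole to the plane: n ∝ (-0.098, 0.345, 0.263).
True dip = arccos(n_z / |n|) = arccos(0.5912) = 53.8°.
The horizontal component of n points toward azimuth atan2(n_x, n_y) = 344°, the dip direction.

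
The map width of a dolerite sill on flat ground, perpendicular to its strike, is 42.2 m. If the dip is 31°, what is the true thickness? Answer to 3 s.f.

True thickness t = w · sin(dip) = 42.2 × sin 31°
t = 42.2 × 0.5150 = 21.735 m

21.7 m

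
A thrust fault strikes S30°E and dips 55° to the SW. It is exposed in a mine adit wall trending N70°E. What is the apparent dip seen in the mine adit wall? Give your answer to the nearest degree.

The strike is S30°E and the section trends N70°E; the acute angle between them is β = 80°.
tan(apparent dip) = tan 55° · sin 80° = 1.4065
α = arctan(1.4065) = 54.59°

55°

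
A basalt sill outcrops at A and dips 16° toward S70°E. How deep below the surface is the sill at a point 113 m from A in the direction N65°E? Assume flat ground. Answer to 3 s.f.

22.9 m

The hole lies 45° from the dip direction, so the down-dip offset is 113 × cos 45° = 79.90 m.
Depth = down-dip offset × tan(dip) = 79.90 × tan 16° = 79.90 × 0.2867
Depth = 22.91 m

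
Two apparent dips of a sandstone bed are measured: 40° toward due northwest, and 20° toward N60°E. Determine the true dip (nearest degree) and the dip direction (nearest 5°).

Represent each trace as a vector plunging at its apparent dip toward its trend (east-north-up frame): v₁ = (-0.542, 0.542, -0.643), v₂ = (0.814, 0.470, -0.342).
The plane normal is n = v₁ × v₂ ∝ (-0.117, 0.708, 0.695).
True dip = arccos(n_z / |n|) = arccos(0.6957) = 45.9°.
Dip direction = azimuth of (n_x, n_y) = atan2(-0.117, 0.708) = 351°.

true dip 46°, dip direction 350°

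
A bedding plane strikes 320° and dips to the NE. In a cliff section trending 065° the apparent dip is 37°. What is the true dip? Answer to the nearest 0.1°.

38.0°

β = acute angle between strike 320° and section 065° = 75°.
tan(true dip) = tan 37° / sin 75° = 0.7801
δ = arctan(0.7801) = 37.96°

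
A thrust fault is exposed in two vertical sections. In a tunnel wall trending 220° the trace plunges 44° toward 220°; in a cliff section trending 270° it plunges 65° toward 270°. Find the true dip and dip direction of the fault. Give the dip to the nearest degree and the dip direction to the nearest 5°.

Each apparent-dip line lies in the plane. As unit vectors (x east, y north, z up), v₁ plunges 44°→220° and v₂ plunges 65°→270°.
The plane normal is n = v₁ × v₂ ∝ (-0.499, 0.125, 0.233).
True dip = arccos(n_z / |n|) = arccos(0.4121) = 65.7°.
Dip direction = azimuth of (n_x, n_y) = atan2(-0.499, 0.125) = 284°.

true dip 66°, dip direction 285°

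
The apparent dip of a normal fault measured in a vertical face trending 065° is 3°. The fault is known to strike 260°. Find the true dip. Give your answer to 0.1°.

11.4°

The section is 15° from the strike.
tan δ = tan α / sin β = tan 3° / sin 15° = 0.0524 / 0.2588 = 0.2025
true dip = arctan 0.2025 = 11.45°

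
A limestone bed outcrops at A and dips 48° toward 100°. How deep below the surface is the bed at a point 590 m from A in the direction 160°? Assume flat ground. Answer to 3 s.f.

328 m

The hole lies 60° from the dip direction, so the down-dip offset is 590 × cos 60° = 295.00 m.
Depth = down-dip offset × tan(dip) = 295.00 × tan 48° = 295.00 × 1.1106
Depth = 327.63 m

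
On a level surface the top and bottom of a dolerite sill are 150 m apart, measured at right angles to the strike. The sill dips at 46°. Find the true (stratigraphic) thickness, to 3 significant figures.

True thickness t = w · sin(dip) = 150 × sin 46°
t = 150 × 0.7193 = 107.901 m

108 m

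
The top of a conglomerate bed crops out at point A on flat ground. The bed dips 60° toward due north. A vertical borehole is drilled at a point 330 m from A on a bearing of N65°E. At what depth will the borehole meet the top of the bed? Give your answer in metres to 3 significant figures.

242 m

The hole lies 65° from the dip direction, so the down-dip offset is 330 × cos 65° = 139.46 m.
Depth = down-dip offset × tan(dip) = 139.46 × tan 60° = 139.46 × 1.7321
Depth = 241.56 m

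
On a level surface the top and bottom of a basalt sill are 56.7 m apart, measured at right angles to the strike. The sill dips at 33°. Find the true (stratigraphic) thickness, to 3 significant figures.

True thickness t = w · sin(dip) = 56.7 × sin 33°
t = 56.7 × 0.5446 = 30.881 m

30.9 m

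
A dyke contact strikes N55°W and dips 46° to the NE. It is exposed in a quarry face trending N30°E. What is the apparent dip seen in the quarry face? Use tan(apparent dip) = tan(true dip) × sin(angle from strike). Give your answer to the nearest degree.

The strike is N55°W and the section trends N30°E; the acute angle between them is β = 85°.
tan(apparent dip) = tan 46° · sin 85° = 1.0316
apparent dip = arctan 1.0316 = 45.89°

46°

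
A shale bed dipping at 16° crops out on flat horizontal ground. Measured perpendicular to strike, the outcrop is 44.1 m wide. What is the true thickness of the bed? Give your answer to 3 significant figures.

True thickness t = w · sin(dip) = 44.1 × sin 16°
t = 44.1 × 0.2756 = 12.156 m

12.2 m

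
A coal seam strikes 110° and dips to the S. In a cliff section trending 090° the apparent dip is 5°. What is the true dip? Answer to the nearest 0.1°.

14.3°

The section is 20° from the strike.
tan(true dip) = tan 5° / sin 20° = 0.2558
δ = arctan(0.2558) = 14.35°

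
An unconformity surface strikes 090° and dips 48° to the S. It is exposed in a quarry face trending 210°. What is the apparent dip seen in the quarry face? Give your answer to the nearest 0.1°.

Angle between strike (090°) and section (210°): β = 60°.
tan α = tan 48° × sin 60° = 1.1106 × 0.8660 = 0.9618
apparent dip = arctan 0.9618 = 43.89°

43.9°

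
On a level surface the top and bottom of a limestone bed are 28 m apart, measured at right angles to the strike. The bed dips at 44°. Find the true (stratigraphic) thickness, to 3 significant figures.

19.5 m

True thickness t = w · sin(dip) = 28 × sin 44°
t = 28 × 0.6947 = 19.450 m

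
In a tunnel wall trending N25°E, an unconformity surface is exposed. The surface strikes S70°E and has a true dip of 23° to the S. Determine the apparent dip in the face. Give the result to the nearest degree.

23°

The section lies 85° from the strike.
tan(apparent dip) = tan 23° · sin 85° = 0.4229
α = arctan(0.4229) = 22.92°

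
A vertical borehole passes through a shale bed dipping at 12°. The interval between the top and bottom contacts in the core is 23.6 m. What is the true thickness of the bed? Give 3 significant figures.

True thickness t = h · cos(dip) = 23.6 × cos 12°
t = 23.6 × 0.9781 = 23.084 m

23.1 m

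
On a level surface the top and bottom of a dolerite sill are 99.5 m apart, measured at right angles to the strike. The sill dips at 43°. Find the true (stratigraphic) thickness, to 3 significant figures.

67.9 m

True thickness t = w · sin(dip) = 99.5 × sin 43°
t = 99.5 × 0.6820 = 67.859 m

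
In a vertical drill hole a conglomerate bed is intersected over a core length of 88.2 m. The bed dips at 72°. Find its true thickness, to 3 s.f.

True thickness t = h · cos(dip) = 88.2 × cos 72°
t = 88.2 × 0.3090 = 27.255 m

27.3 m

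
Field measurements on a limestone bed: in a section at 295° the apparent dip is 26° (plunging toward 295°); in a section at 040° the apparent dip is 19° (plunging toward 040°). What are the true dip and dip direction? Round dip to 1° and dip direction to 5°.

The two traces are lines in the plane: v₁ = (sin 295°·cos 26°, cos 295°·cos 26°, −sin 26°), v₂ = (sin 40°·cos 19°, cos 40°·cos 19°, −sin 19°).
The plane normal is n = v₁ × v₂ ∝ (-0.194, 0.532, 0.821).
Dip δ = arctan(|n_h|/n_z) = arctan(0.566/0.821) = 34.6°.
The horizontal component of n points toward azimuth atan2(n_x, n_y) = 340°, the dip direction.

true dip 35°, dip direction 340°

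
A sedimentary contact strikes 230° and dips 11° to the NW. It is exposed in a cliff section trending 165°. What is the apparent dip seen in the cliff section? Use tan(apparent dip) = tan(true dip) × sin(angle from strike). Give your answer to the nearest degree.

The strike is 230° and the section trends 165°; the acute angle between them is β = 65°.
tan α = tan 11° × sin 65° = 0.1944 × 0.9063 = 0.1762
α = arctan(0.1762) = 9.99°

10°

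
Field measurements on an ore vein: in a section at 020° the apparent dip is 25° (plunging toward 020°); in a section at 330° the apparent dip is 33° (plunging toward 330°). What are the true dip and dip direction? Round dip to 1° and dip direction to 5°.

Represent each trace as a vector plunging at its apparent dip toward its trend (east-north-up frame): v₁ = (0.310, 0.852, -0.423), v₂ = (-0.419, 0.726, -0.545).
The plane normal is n = v₁ × v₂ ∝ (-0.157, 0.346, 0.582).
Dip δ = arctan(|n_h|/n_z) = arctan(0.380/0.582) = 33.1°.
The horizontal component of n points toward azimuth atan2(n_x, n_y) = 336°, the dip direction.

true dip 33°, dip direction 335°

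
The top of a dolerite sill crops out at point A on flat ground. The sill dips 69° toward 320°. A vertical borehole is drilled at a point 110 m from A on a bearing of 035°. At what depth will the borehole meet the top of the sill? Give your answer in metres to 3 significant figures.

74.2 m

The hole lies 75° from the dip direction, so the down-dip offset is 110 × cos 75° = 28.47 m.
Depth = down-dip offset × tan(dip) = 28.47 × tan 69° = 28.47 × 2.6051
Depth = 74.17 m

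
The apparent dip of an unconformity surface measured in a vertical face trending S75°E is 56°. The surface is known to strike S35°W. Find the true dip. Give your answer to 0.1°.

57.6°

β = acute angle between strike S35°W and section S75°E = 70°.
tan δ = tan α / sin β = tan 56° / sin 70° = 1.4826 / 0.9397 = 1.5777
true dip = arctan 1.5777 = 57.63°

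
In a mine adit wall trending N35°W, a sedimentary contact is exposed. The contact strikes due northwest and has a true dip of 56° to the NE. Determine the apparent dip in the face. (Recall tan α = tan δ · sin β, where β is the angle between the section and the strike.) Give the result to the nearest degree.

The section lies 10° from the strike.
tan(apparent dip) = tan 56° · sin 10° = 0.2574
α = arctan(0.2574) = 14.44°

14°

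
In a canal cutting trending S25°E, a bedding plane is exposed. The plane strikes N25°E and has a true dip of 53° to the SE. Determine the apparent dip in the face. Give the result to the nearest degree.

The strike is N25°E and the section trends S25°E; the acute angle between them is β = 50°.
tan α = tan 53° × sin 50° = 1.3270 × 0.7660 = 1.0166
apparent dip = arctan 1.0166 = 45.47°

45°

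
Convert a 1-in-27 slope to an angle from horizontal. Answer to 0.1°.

tan θ = 1/27 = 0.0370
θ = arctan(0.0370) = 2.12°

2.1°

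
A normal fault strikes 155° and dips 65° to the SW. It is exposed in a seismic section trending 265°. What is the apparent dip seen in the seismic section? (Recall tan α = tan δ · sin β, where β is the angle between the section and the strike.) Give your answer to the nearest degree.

Angle between strike (155°) and section (265°): β = 70°.
tan α = tan 65° × sin 70° = 2.1445 × 0.9397 = 2.0152
α = arctan(2.0152) = 63.61°

64°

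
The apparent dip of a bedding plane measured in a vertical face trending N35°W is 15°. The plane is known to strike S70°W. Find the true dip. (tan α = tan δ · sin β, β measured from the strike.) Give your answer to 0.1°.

The section is 75° from the strike.
tan(true dip) = tan 15° / sin 75° = 0.2774
δ = arctan(0.2774) = 15.50°

15.5°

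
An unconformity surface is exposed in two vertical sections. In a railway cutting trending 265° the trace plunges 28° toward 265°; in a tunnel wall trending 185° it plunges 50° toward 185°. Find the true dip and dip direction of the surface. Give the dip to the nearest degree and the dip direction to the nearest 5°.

true dip 51°, dip direction 200°

The two traces are lines in the plane: v₁ = (sin 265°·cos 28°, cos 265°·cos 28°, −sin 28°), v₂ = (sin 185°·cos 50°, cos 185°·cos 50°, −sin 50°).
The plane normal is n = v₁ × v₂ ∝ (-0.242, -0.648, 0.559).
Dip δ = arctan(|n_h|/n_z) = arctan(0.691/0.559) = 51.0°.
Dip direction = atan2(-0.242, -0.648) = 200° (azimuth of n's horizontal projection).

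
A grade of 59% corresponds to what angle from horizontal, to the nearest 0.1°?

30.5°

tan θ = 59/100 = 0.5900
θ = arctan(0.5900) = 30.54°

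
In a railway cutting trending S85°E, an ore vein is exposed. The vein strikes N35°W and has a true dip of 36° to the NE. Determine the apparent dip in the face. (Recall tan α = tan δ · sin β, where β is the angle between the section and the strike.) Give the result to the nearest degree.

29°

The strike is N35°W and the section trends S85°E; the acute angle between them is β = 50°.
tan(apparent dip) = tan 36° · sin 50° = 0.5566
α = arctan(0.5566) = 29.10°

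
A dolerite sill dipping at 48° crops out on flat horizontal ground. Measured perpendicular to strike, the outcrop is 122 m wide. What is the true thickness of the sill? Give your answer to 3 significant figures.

90.7 m

True thickness t = w · sin(dip) = 122 × sin 48°
t = 122 × 0.7431 = 90.664 m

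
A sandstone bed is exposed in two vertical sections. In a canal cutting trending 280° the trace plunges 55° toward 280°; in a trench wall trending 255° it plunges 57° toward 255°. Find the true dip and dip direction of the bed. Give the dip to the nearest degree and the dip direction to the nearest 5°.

true dip 57°, dip direction 260°

Each apparent-dip line lies in the plane. As unit vectors (x east, y north, z up), v₁ plunges 55°→280° and v₂ plunges 57°→255°.
n = v₁ × v₂ = (-0.199, -0.043, 0.132) (taken with n_z > 0).
True dip = arccos(n_z / |n|) = arccos(0.5442) = 57.0°.
Dip direction = azimuth of (n_x, n_y) = atan2(-0.199, -0.043) = 258°.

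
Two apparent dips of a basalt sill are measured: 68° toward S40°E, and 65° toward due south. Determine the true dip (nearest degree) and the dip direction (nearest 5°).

true dip 68°, dip direction 150°

Each apparent-dip line lies in the plane. As unit vectors (x east, y north, z up), v₁ plunges 68°→S40°E and v₂ plunges 65°→due south.
n = v₁ × v₂ = (0.132, -0.218, 0.102) (taken with n_z > 0).
Dip δ = arctan(|n_h|/n_z) = arctan(0.255/0.102) = 68.2°.
Dip direction = atan2(0.132, -0.218) = 149° (azimuth of n's horizontal projection).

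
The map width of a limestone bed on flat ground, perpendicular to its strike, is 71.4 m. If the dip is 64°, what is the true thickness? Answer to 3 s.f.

64.2 m

True thickness t = w · sin(dip) = 71.4 × sin 64°
t = 71.4 × 0.8988 = 64.174 m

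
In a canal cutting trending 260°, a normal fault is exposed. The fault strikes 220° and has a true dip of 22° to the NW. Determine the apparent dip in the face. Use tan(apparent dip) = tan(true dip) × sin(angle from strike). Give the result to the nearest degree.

15°

The strike is 220° and the section trends 260°; the acute angle between them is β = 40°.
tan(apparent dip) = tan 22° · sin 40° = 0.2597
apparent dip = arctan 0.2597 = 14.56°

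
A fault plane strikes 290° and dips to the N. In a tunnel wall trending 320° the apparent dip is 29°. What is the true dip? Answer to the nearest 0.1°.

The section is 30° from the strike.
tan(true dip) = tan 29° / sin 30° = 1.1086
δ = arctan(1.1086) = 47.95°

47.9°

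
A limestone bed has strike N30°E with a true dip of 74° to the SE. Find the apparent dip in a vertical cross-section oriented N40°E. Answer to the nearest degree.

Angle between strike (N30°E) and section (N40°E): β = 10°.
tan α = tan 74° × sin 10° = 3.4874 × 0.1736 = 0.6056
apparent dip = arctan 0.6056 = 31.20°

31°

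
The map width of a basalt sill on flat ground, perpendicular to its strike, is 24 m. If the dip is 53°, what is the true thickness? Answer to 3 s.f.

True thickness t = w · sin(dip) = 24 × sin 53°
t = 24 × 0.7986 = 19.167 m

19.2 m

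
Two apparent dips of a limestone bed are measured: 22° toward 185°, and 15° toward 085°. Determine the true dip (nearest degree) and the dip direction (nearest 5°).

true dip 28°, dip direction 145°

The two traces are lines in the plane: v₁ = (sin 185°·cos 22°, cos 185°·cos 22°, −sin 22°), v₂ = (sin 85°·cos 15°, cos 85°·cos 15°, −sin 15°).
The plane normal is n = v₁ × v₂ ∝ (0.271, -0.381, 0.882).
Dip δ = arctan(|n_h|/n_z) = arctan(0.468/0.882) = 27.9°.
Dip direction = atan2(0.271, -0.381) = 145° (azimuth of n's horizontal projection).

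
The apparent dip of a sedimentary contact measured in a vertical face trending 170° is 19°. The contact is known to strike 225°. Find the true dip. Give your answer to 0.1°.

The section is 55° from the strike.
tan(true dip) = tan 19° / sin 55° = 0.4203
δ = arctan(0.4203) = 22.80°

22.8°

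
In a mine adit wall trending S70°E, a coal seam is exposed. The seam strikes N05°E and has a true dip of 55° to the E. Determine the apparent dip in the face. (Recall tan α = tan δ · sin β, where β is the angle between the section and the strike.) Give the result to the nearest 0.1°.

54.1°

Angle between strike (N05°E) and section (S70°E): β = 75°.
tan α = tan 55° × sin 75° = 1.4281 × 0.9659 = 1.3795
α = arctan(1.3795) = 54.06°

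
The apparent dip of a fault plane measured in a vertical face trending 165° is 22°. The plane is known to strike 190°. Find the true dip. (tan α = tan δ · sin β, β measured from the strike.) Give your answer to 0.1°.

β = acute angle between strike 190° and section 165° = 25°.
tan(true dip) = tan 22° / sin 25° = 0.9560
δ = arctan(0.9560) = 43.71°

43.7°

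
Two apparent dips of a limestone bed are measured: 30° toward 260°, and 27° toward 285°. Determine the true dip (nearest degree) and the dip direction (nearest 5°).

The two traces are lines in the plane: v₁ = (sin 260°·cos 30°, cos 260°·cos 30°, −sin 30°), v₂ = (sin 285°·cos 27°, cos 285°·cos 27°, −sin 27°).
The plane normal is n = v₁ × v₂ ∝ (-0.184, -0.043, 0.326).
tan δ = √(n_x²+n_y²)/n_z = 0.189/0.326, so δ = 30.0°.
Dip direction = atan2(-0.184, -0.043) = 257° (azimuth of n's horizontal projection).

true dip 30°, dip direction 255°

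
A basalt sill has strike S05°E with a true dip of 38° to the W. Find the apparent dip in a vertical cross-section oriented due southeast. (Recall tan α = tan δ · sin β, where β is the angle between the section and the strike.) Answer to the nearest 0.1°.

26.7°

The strike is S05°E and the section trends due southeast; the acute angle between them is β = 40°.
tan(apparent dip) = tan 38° · sin 40° = 0.5022
apparent dip = arctan 0.5022 = 26.67°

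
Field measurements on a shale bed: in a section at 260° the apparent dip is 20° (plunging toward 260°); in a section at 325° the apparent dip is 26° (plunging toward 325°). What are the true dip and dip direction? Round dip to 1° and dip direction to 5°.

true dip 27°, dip direction 305°

The two traces are lines in the plane: v₁ = (sin 260°·cos 20°, cos 260°·cos 20°, −sin 20°), v₂ = (sin 325°·cos 26°, cos 325°·cos 26°, −sin 26°).
Cross product v₁ × v₂ gives the pole to the plane: n ∝ (-0.323, 0.229, 0.765).
Dip δ = arctan(|n_h|/n_z) = arctan(0.396/0.765) = 27.4°.
Dip direction = azimuth of (n_x, n_y) = atan2(-0.323, 0.229) = 305°.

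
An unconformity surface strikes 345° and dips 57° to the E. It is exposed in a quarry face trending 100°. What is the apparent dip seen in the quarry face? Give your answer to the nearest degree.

54°

The section lies 65° from the strike.
tan α = tan 57° × sin 65° = 1.5399 × 0.9063 = 1.3956
apparent dip = arctan 1.3956 = 54.38°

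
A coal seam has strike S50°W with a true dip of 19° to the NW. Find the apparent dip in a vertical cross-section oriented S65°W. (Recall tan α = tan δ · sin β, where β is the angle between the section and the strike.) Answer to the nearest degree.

Angle between strike (S50°W) and section (S65°W): β = 15°.
tan(apparent dip) = tan 19° · sin 15° = 0.0891
α = arctan(0.0891) = 5.09°

5°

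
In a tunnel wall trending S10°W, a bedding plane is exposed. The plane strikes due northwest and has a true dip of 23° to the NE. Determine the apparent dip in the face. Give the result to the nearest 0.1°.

The section lies 55° from the strike.
tan α = tan 23° × sin 55° = 0.4245 × 0.8192 = 0.3477
α = arctan(0.3477) = 19.17°

19.2°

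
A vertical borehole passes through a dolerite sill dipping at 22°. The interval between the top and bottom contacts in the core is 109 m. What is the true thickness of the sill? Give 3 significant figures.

True thickness t = h · cos(dip) = 109 × cos 22°
t = 109 × 0.9272 = 101.063 m

101 m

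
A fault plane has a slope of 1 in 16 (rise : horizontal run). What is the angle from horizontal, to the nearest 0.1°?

tan θ = 1/16 = 0.0625
θ = arctan(0.0625) = 3.58°

3.6°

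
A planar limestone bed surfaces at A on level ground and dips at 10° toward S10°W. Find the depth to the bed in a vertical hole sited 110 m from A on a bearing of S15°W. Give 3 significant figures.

The hole lies 5° from the dip direction, so the down-dip offset is 110 × cos 5° = 109.58 m.
Depth = down-dip offset × tan(dip) = 109.58 × tan 10° = 109.58 × 0.1763
Depth = 19.32 m

19.3 m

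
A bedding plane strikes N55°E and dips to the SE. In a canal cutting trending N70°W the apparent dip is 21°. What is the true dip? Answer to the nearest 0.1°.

β = acute angle between strike N55°E and section N70°W = 55°.
tan(true dip) = tan 21° / sin 55° = 0.4686
true dip = arctan 0.4686 = 25.11°

25.1°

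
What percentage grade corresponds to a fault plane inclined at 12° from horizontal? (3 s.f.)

21.3%

grade % = 100 × tan 12° = 100 × 0.2126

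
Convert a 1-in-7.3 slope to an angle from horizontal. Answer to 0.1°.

tan θ = 1/7.3 = 0.1370
θ = arctan(0.1370) = 7.80°

7.8°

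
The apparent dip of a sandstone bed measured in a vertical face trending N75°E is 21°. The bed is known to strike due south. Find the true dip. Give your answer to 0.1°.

The section is 75° from the strike.
tan(true dip) = tan 21° / sin 75° = 0.3974
δ = arctan(0.3974) = 21.67°

21.7°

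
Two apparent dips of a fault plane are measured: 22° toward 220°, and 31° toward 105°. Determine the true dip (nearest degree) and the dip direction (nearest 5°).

true dip 43°, dip direction 155°

The two traces are lines in the plane: v₁ = (sin 220°·cos 22°, cos 220°·cos 22°, −sin 22°), v₂ = (sin 105°·cos 31°, cos 105°·cos 31°, −sin 31°).
Cross product v₁ × v₂ gives the pole to the plane: n ∝ (0.283, -0.617, 0.720).
Dip δ = arctan(|n_h|/n_z) = arctan(0.679/0.720) = 43.3°.
The horizontal component of n points toward azimuth atan2(n_x, n_y) = 155°, the dip direction.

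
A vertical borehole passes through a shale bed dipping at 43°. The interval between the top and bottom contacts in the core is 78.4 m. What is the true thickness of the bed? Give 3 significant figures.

57.3 m

True thickness t = h · cos(dip) = 78.4 × cos 43°
t = 78.4 × 0.7314 = 57.338 m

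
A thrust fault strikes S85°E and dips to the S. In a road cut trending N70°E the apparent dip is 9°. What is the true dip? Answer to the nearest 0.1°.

20.5°

The section is 25° from the strike.
tan δ = tan α / sin β = tan 9° / sin 25° = 0.1584 / 0.4226 = 0.3748
true dip = arctan 0.3748 = 20.54°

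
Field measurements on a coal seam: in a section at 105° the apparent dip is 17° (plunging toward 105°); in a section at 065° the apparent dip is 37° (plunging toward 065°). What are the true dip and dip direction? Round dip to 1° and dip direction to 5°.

The two traces are lines in the plane: v₁ = (sin 105°·cos 17°, cos 105°·cos 17°, −sin 17°), v₂ = (sin 65°·cos 37°, cos 65°·cos 37°, −sin 37°).
Cross product v₁ × v₂ gives the pole to the plane: n ∝ (0.248, 0.344, 0.491).
True dip = arccos(n_z / |n|) = arccos(0.7567) = 40.8°.
Dip direction = azimuth of (n_x, n_y) = atan2(0.248, 0.344) = 36°.

true dip 41°, dip direction 035°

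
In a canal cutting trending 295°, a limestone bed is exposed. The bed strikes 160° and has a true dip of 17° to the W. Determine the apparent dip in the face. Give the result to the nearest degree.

The section lies 45° from the strike.
tan(apparent dip) = tan 17° · sin 45° = 0.2162
apparent dip = arctan 0.2162 = 12.20°

12°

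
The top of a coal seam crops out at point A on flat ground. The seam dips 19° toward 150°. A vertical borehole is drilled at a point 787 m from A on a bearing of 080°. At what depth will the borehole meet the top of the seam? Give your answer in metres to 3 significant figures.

The hole lies 70° from the dip direction, so the down-dip offset is 787 × cos 70° = 269.17 m.
Depth = down-dip offset × tan(dip) = 269.17 × tan 19° = 269.17 × 0.3443
Depth = 92.68 m

92.7 m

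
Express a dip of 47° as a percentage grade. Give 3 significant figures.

grade % = 100 × tan 47° = 100 × 1.0724

107%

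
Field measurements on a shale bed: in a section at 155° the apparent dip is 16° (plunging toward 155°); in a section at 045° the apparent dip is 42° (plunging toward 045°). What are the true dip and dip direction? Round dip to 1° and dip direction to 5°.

true dip 48°, dip direction 080°

Each apparent-dip line lies in the plane. As unit vectors (x east, y north, z up), v₁ plunges 16°→155° and v₂ plunges 42°→045°.
The plane normal is n = v₁ × v₂ ∝ (0.728, 0.127, 0.671).
tan δ = √(n_x²+n_y²)/n_z = 0.739/0.671, so δ = 47.7°.
The horizontal component of n points toward azimuth atan2(n_x, n_y) = 80°, the dip direction.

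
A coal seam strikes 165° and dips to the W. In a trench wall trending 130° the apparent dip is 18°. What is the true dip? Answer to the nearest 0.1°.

β = acute angle between strike 165° and section 130° = 35°.
tan δ = tan α / sin β = tan 18° / sin 35° = 0.3249 / 0.5736 = 0.5665
δ = arctan(0.5665) = 29.53°

29.5°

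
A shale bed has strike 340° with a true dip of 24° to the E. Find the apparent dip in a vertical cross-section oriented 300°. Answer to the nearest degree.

16°

The strike is 340° and the section trends 300°; the acute angle between them is β = 40°.
tan(apparent dip) = tan 24° · sin 40° = 0.2862
α = arctan(0.2862) = 15.97°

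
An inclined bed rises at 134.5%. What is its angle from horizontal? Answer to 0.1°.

tan θ = 134.5/100 = 1.3450
θ = arctan(1.3450) = 53.37°

53.4°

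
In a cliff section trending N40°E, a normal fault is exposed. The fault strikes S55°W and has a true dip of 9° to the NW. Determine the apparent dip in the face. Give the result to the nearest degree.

Angle between strike (S55°W) and section (N40°E): β = 15°.
tan(apparent dip) = tan 9° · sin 15° = 0.0410
α = arctan(0.0410) = 2.35°

2°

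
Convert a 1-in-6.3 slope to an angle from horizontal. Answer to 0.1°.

9.0°

tan θ = 1/6.3 = 0.1587
θ = arctan(0.1587) = 9.02°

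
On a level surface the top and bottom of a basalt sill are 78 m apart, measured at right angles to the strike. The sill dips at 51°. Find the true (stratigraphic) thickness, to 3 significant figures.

60.6 m

True thickness t = w · sin(dip) = 78 × sin 51°
t = 78 × 0.7771 = 60.617 m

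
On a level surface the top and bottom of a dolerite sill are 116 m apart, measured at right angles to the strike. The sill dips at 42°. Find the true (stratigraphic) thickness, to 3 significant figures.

77.6 m

True thickness t = w · sin(dip) = 116 × sin 42°
t = 116 × 0.6691 = 77.619 m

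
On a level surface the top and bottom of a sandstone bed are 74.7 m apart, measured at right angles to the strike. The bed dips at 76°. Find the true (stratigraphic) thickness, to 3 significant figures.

72.5 m

True thickness t = w · sin(dip) = 74.7 × sin 76°
t = 74.7 × 0.9703 = 72.481 m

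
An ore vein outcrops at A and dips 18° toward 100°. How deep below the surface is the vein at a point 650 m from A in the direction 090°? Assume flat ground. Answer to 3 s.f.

The hole lies 10° from the dip direction, so the down-dip offset is 650 × cos 10° = 640.13 m.
Depth = down-dip offset × tan(dip) = 640.13 × tan 18° = 640.13 × 0.3249
Depth = 207.99 m

208 m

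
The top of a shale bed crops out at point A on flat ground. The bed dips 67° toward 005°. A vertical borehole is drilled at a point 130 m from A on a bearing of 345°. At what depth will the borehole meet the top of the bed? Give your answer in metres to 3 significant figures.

The hole lies 20° from the dip direction, so the down-dip offset is 130 × cos 20° = 122.16 m.
Depth = down-dip offset × tan(dip) = 122.16 × tan 67° = 122.16 × 2.3559
Depth = 287.79 m

288 m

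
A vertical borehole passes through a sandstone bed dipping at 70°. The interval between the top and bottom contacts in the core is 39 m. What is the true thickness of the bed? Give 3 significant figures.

13.3 m

True thickness t = h · cos(dip) = 39 × cos 70°
t = 39 × 0.3420 = 13.339 m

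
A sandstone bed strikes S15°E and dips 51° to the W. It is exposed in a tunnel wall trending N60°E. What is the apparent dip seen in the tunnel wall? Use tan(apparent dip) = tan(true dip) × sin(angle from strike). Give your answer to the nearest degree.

The strike is S15°E and the section trends N60°E; the acute angle between them is β = 75°.
tan(apparent dip) = tan 51° · sin 75° = 1.1928
α = arctan(1.1928) = 50.03°

50°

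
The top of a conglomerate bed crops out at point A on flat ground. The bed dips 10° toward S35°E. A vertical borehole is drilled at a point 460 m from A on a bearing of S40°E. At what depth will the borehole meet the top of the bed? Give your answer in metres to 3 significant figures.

The hole lies 5° from the dip direction, so the down-dip offset is 460 × cos 5° = 458.25 m.
Depth = down-dip offset × tan(dip) = 458.25 × tan 10° = 458.25 × 0.1763
Depth = 80.80 m

80.8 m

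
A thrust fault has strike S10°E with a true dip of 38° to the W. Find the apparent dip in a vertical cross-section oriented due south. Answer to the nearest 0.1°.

7.7°

Angle between strike (S10°E) and section (due south): β = 10°.
tan α = tan 38° × sin 10° = 0.7813 × 0.1736 = 0.1357
α = arctan(0.1357) = 7.73°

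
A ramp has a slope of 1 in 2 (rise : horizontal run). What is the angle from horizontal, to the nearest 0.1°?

26.6°

tan θ = 1/2 = 0.5000
θ = arctan(0.5000) = 26.57°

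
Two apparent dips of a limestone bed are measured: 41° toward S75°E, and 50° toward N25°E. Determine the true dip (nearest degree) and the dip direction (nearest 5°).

Represent each trace as a vector plunging at its apparent dip toward its trend (east-north-up frame): v₁ = (0.729, -0.195, -0.656), v₂ = (0.272, 0.583, -0.766).
n = v₁ × v₂ = (0.532, 0.380, 0.478) (taken with n_z > 0).
tan δ = √(n_x²+n_y²)/n_z = 0.654/0.478, so δ = 53.8°.
Dip direction = atan2(0.532, 0.380) = 54° (azimuth of n's horizontal projection).

true dip 54°, dip direction 055°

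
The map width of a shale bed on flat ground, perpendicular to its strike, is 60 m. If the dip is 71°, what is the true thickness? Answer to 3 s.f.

56.7 m

True thickness t = w · sin(dip) = 60 × sin 71°
t = 60 × 0.9455 = 56.731 m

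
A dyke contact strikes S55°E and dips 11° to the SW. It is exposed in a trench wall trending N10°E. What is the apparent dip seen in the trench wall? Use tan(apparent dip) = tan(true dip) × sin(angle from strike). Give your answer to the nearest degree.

The section lies 65° from the strike.
tan α = tan 11° × sin 65° = 0.1944 × 0.9063 = 0.1762
apparent dip = arctan 0.1762 = 9.99°

10°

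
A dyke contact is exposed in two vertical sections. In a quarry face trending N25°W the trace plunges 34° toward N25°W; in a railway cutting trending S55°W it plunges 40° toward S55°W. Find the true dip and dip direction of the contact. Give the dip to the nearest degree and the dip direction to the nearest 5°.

true dip 50°, dip direction 280°

Each apparent-dip line lies in the plane. As unit vectors (x east, y north, z up), v₁ plunges 34°→N25°W and v₂ plunges 40°→S55°W.
n = v₁ × v₂ = (-0.729, 0.126, 0.625) (taken with n_z > 0).
tan δ = √(n_x²+n_y²)/n_z = 0.739/0.625, so δ = 49.8°.
Dip direction = azimuth of (n_x, n_y) = atan2(-0.729, 0.126) = 280°.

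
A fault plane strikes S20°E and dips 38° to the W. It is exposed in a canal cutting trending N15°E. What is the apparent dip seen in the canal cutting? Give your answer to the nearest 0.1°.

Angle between strike (S20°E) and section (N15°E): β = 35°.
tan(apparent dip) = tan 38° · sin 35° = 0.4481
α = arctan(0.4481) = 24.14°

24.1°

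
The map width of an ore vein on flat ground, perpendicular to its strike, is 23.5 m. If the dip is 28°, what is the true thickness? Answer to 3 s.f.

True thickness t = w · sin(dip) = 23.5 × sin 28°
t = 23.5 × 0.4695 = 11.033 m

11.0 m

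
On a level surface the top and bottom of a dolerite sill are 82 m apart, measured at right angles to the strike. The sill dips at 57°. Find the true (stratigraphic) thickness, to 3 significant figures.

True thickness t = w · sin(dip) = 82 × sin 57°
t = 82 × 0.8387 = 68.771 m

68.8 m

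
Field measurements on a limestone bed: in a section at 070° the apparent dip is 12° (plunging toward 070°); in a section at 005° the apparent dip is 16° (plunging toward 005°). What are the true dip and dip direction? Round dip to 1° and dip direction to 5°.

Represent each trace as a vector plunging at its apparent dip toward its trend (east-north-up frame): v₁ = (0.919, 0.335, -0.208), v₂ = (0.084, 0.958, -0.276).
n = v₁ × v₂ = (0.107, 0.236, 0.852) (taken with n_z > 0).
tan δ = √(n_x²+n_y²)/n_z = 0.259/0.852, so δ = 16.9°.
Dip direction = azimuth of (n_x, n_y) = atan2(0.107, 0.236) = 24°.

true dip 17°, dip direction 025°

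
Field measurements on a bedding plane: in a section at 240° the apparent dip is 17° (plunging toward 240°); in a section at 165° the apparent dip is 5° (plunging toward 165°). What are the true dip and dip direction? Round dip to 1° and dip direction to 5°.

true dip 17°, dip direction 240°

Each apparent-dip line lies in the plane. As unit vectors (x east, y north, z up), v₁ plunges 17°→240° and v₂ plunges 5°→165°.
The plane normal is n = v₁ × v₂ ∝ (-0.240, -0.148, 0.920).
tan δ = √(n_x²+n_y²)/n_z = 0.281/0.920, so δ = 17.0°.
Dip direction = atan2(-0.240, -0.148) = 238° (azimuth of n's horizontal projection).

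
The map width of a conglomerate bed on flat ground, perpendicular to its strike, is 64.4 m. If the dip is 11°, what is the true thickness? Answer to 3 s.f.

True thickness t = w · sin(dip) = 64.4 × sin 11°
t = 64.4 × 0.1908 = 12.288 m

12.3 m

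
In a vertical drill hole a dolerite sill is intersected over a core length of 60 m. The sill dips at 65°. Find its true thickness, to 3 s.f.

25.4 m

True thickness t = h · cos(dip) = 60 × cos 65°
t = 60 × 0.4226 = 25.357 m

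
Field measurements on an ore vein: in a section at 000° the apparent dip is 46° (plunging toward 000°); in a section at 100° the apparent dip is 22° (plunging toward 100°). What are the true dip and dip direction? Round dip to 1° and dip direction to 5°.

The two traces are lines in the plane: v₁ = (sin 0°·cos 46°, cos 0°·cos 46°, −sin 46°), v₂ = (sin 100°·cos 22°, cos 100°·cos 22°, −sin 22°).
The plane normal is n = v₁ × v₂ ∝ (0.376, 0.657, 0.634).
Dip δ = arctan(|n_h|/n_z) = arctan(0.757/0.634) = 50.0°.
Dip direction = azimuth of (n_x, n_y) = atan2(0.376, 0.657) = 30°.

true dip 50°, dip direction 030°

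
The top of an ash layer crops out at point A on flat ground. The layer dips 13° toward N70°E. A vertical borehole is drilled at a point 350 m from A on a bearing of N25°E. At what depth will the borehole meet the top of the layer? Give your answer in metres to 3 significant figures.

57.1 m

The hole lies 45° from the dip direction, so the down-dip offset is 350 × cos 45° = 247.49 m.
Depth = down-dip offset × tan(dip) = 247.49 × tan 13° = 247.49 × 0.2309
Depth = 57.14 m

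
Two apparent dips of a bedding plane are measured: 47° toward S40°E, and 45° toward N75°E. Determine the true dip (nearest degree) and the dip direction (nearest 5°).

true dip 51°, dip direction 110°

Represent each trace as a vector plunging at its apparent dip toward its trend (east-north-up frame): v₁ = (0.438, -0.522, -0.731), v₂ = (0.683, 0.183, -0.707).
The plane normal is n = v₁ × v₂ ∝ (0.503, -0.190, 0.437).
Dip δ = arctan(|n_h|/n_z) = arctan(0.538/0.437) = 50.9°.
Dip direction = atan2(0.503, -0.190) = 111° (azimuth of n's horizontal projection).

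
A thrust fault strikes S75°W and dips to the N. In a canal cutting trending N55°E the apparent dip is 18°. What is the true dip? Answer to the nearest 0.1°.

The section is 20° from the strike.
tan δ = tan α / sin β = tan 18° / sin 20° = 0.3249 / 0.3420 = 0.9500
true dip = arctan 0.9500 = 43.53°

43.5°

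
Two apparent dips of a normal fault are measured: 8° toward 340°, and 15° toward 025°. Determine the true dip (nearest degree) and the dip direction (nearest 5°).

The two traces are lines in the plane: v₁ = (sin 340°·cos 8°, cos 340°·cos 8°, −sin 8°), v₂ = (sin 25°·cos 15°, cos 25°·cos 15°, −sin 15°).
n = v₁ × v₂ = (0.119, 0.144, 0.676) (taken with n_z > 0).
Dip δ = arctan(|n_h|/n_z) = arctan(0.187/0.676) = 15.5°.
The horizontal component of n points toward azimuth atan2(n_x, n_y) = 39°, the dip direction.

true dip 15°, dip direction 040°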